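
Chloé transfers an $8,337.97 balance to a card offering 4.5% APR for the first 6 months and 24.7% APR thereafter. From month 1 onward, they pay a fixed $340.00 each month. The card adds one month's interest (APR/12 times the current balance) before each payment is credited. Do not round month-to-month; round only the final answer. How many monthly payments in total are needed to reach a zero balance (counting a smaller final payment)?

31 months

Promo months 1–6 at r₀ = 4.5%/12 = 0.00375; months 7+ at r₁ = 24.7%/12 = 0.0205833.
After month 6: iterate B ← B·(1+r₀) − $340.00 for 6 months → $6,468.12.
Then at r₁ with $340.00/mo: n₂ = −ln(1 − r₁·B/P)/ln(1+r₁) ≈ 24.39 → 25 more payments.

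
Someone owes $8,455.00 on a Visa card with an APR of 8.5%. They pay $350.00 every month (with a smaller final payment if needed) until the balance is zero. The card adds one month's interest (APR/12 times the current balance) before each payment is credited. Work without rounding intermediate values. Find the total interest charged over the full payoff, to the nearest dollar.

Monthly rate r = 8.5%/12 = 0.708333% = 0.00708333.
Payoff takes n = ⌈−ln(1 − rB₀/P)/ln(1+r)⌉ = ⌈26.589⌉ = 27 payments; the last is $206.29.
Total paid = 26·$350.00 + $206.29 = $9,306.29.
Total interest = total paid − principal = $9,306.29 − $8,455.00 = $851.29.

$851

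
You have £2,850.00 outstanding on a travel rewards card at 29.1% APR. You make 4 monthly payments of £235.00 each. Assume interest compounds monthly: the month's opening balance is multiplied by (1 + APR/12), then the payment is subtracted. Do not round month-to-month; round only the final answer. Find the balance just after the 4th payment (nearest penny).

Monthly rate r = 29.1%/12 = 2.425% = 0.02425.
Each month: B ← B·(1+r) − £235.00.
Month 1: interest £69.11; balance after payment £2,684.11.
Month 2: interest £65.09; balance after payment £2,514.20.
Month 3: interest £60.97; balance after payment £2,340.17.
Month 4: interest £56.75; balance after payment £2,161.92.

£2,161.92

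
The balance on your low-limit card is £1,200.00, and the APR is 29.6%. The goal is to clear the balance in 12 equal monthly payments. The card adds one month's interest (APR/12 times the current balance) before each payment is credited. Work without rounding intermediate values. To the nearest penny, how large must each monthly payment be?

£116.75

Monthly rate r = 29.6%/12 = 2.46667% = 0.0246667.
Level-payment amortization: P = B₀·r / (1 − (1+r)^(−n)) = 1200.00·0.0246667 / (1 − 1.02467^(−12)).
Denominator 1 − (1+r)^(−12) = 0.25353629.
P = 29.6 / 0.25353629 ≈ 116.75.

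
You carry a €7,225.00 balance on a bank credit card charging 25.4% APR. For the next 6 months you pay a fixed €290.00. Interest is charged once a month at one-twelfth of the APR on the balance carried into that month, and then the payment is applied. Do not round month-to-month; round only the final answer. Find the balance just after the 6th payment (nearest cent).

€6,357.81

Monthly rate r = 25.4%/12 = 2.11667% = 0.0211667.
Each month: B ← B·(1+r) − €290.00.
Month 1: interest €152.93; balance after payment €7,087.93.
Month 2: interest €150.03; balance after payment €6,947.96.
Month 3: interest €147.07; balance after payment €6,805.02.
Month 4: interest €144.04; balance after payment €6,659.06.
Month 5: interest €140.95; balance after payment €6,510.01.
Month 6: interest €137.80; balance after payment €6,357.81.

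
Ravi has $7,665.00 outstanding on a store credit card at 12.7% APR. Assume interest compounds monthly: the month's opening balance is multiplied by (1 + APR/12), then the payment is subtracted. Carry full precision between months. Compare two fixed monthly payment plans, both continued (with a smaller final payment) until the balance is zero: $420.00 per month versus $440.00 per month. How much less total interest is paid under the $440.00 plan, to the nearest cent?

$44.59

Monthly rate r = 12.7%/12 = 1.05833% = 0.0105833.
At $420.00/mo: n = ⌈−ln(1 − rB₀/P)/ln(1+r)⌉ = 21 payments (last $162.41); total interest = total paid − $7,665.00 = $897.41.
At $440.00/mo: 20 payments (last $157.82); total interest $852.82.
Interest saved = $897.41 − $852.82 = $44.59.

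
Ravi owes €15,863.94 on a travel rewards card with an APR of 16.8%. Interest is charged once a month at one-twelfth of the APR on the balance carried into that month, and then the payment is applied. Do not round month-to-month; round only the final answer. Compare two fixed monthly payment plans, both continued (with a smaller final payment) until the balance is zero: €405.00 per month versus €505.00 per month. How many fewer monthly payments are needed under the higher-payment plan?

Monthly rate r = 16.8%/12 = 1.4% = 0.014.
At €405.00/mo: n = ⌈−ln(1 − rB₀/P)/ln(1+r)⌉ = 58 payments (last €71.94); total interest = total paid − €15,863.94 = €7,293.00.
At €505.00/mo: 42 payments (last €343.25); total interest €5,184.31.
Payments saved = 58 − 42 = 16.

16 fewer payments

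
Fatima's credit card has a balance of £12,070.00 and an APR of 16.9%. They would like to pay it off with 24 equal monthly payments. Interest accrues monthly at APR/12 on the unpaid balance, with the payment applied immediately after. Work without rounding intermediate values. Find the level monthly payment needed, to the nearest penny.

£596.19

Monthly rate r = 16.9%/12 = 1.40833% = 0.0140833.
Level-payment amortization: P = B₀·r / (1 − (1+r)^(−n)) = 12070.00·0.0140833 / (1 − 1.01408^(−24)).
Denominator 1 − (1+r)^(−24) = 0.285121034.
P = 169.986 / 0.285121034 ≈ 596.19.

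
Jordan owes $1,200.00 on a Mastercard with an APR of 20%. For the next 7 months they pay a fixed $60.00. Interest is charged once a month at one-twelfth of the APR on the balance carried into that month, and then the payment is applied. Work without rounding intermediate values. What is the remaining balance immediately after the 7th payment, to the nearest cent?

$905.60

Monthly rate r = 20%/12 = 1.66667% = 0.0166667.
Each month: B ← B·(1+r) − $60.00.
Month 1: interest $20.00; balance after payment $1,160.00.
Month 2: interest $19.33; balance after payment $1,119.33.
Month 3: interest $18.66; balance after payment $1,077.99.
Month 4: interest $17.97; balance after payment $1,035.96.
Month 5: interest $17.27; balance after payment $993.22.
Month 6: interest $16.55; balance after payment $949.77.
Month 7: interest $15.83; balance after payment $905.60.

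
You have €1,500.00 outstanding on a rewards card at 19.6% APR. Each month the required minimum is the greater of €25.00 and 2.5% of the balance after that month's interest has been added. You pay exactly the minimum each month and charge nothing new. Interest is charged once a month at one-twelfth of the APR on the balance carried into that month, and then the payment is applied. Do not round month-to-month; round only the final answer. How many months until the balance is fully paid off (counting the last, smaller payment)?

Monthly rate r = 19.6%/12 = 1.63333% = 0.0163333.
While 2.5% of the post-interest balance exceeds €25.00, each month B ← (B·(1+r))·(1 − 0.025), i.e. B shrinks by the factor (1+r)·0.975 = 0.99092.
This holds for months 1–47. Entering month 48 the balance is €977.26; 2.5% of the post-interest balance is now below €25.00, so the flat €25.00 minimum applies from here.
From month 48 a fixed €25.00 at rate r clears €977.26 in 63 more payments. Total: 47 + 63 = 110 months.

110 months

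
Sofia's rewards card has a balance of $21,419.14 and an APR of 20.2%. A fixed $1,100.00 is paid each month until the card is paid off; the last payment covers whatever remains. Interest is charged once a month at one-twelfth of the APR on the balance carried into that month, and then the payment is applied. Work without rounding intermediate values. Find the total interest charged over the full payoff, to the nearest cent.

Monthly rate r = 20.2%/12 = 1.68333% = 0.0168333.
Payoff takes n = ⌈−ln(1 − rB₀/P)/ln(1+r)⌉ = ⌈23.792⌉ = 24 payments; the last is $872.78.
Total paid = 23·$1,100.00 + $872.78 = $26,172.78.
Total interest = total paid − principal = $26,172.78 − $21,419.14 = $4,753.64.

$4,753.64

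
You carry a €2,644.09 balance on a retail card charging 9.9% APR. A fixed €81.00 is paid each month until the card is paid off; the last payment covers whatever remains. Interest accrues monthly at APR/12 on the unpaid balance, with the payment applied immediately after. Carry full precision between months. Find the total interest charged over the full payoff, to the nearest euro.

Monthly rate r = 9.9%/12 = 0.825% = 0.00825.
Payoff takes n = ⌈−ln(1 − rB₀/P)/ln(1+r)⌉ = ⌈38.188⌉ = 39 payments; the last is €15.29.
Total paid = 38·€81.00 + €15.29 = €3,093.29.
Total interest = total paid − principal = €3,093.29 − €2,644.09 = €449.20.

€449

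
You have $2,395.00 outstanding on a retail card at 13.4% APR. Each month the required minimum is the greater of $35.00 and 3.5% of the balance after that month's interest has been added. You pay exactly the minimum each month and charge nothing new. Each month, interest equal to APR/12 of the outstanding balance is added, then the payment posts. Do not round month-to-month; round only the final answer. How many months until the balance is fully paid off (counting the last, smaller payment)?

Monthly rate r = 13.4%/12 = 1.11667% = 0.0111667.
While 3.5% of the post-interest balance exceeds $35.00, each month B ← (B·(1+r))·(1 − 0.035), i.e. B shrinks by the factor (1+r)·0.965 = 0.97578.
This holds for months 1–37. Entering month 38 the balance is $966.62; 3.5% of the post-interest balance is now below $35.00, so the flat $35.00 minimum applies from here.
From month 38 a fixed $35.00 at rate r clears $966.62 in 34 more payments. Total: 37 + 34 = 71 months.

71 months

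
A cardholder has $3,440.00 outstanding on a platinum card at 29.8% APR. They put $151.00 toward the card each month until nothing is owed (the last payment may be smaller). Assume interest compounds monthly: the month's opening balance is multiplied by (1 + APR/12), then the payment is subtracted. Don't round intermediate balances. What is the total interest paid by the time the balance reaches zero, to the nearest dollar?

Monthly rate r = 29.8%/12 = 2.48333% = 0.0248333.
Payoff takes n = ⌈−ln(1 − rB₀/P)/ln(1+r)⌉ = ⌈34.004⌉ = 35 payments; the last is $0.57.
Total paid = 34·$151.00 + $0.57 = $5,134.57.
Total interest = total paid − principal = $5,134.57 − $3,440.00 = $1,694.57.

$1,695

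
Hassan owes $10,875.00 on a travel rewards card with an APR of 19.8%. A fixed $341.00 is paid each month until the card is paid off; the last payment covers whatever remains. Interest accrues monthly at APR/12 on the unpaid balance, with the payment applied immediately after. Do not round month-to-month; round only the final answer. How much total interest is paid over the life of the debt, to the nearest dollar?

Monthly rate r = 19.8%/12 = 1.65% = 0.0165.
Payoff takes n = ⌈−ln(1 − rB₀/P)/ln(1+r)⌉ = ⌈45.645⌉ = 46 payments; the last is $220.46.
Total paid = 45·$341.00 + $220.46 = $15,565.46.
Total interest = total paid − principal = $15,565.46 − $10,875.00 = $4,690.46.

$4,690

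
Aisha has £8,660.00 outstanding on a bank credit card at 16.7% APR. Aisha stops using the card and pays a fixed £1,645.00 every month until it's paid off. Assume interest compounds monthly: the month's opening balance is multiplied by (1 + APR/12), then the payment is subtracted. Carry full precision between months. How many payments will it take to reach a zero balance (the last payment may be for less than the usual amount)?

6 payments

Monthly rate r = 16.7%/12 = 1.39167% = 0.0139167.
Recurrence: B ← B·(1+r) − £1,645.00.
Month 1: interest £120.52; balance after payment £7,135.52.
Month 2: interest £99.30; balance after payment £5,589.82.
Month 3: interest £77.79; balance after payment £4,022.61.
Month 4: interest £55.98; balance after payment £2,433.59.
Month 5: interest £33.87; balance after payment £822.46.
Month 6: interest £11.45; balance after payment £0.00.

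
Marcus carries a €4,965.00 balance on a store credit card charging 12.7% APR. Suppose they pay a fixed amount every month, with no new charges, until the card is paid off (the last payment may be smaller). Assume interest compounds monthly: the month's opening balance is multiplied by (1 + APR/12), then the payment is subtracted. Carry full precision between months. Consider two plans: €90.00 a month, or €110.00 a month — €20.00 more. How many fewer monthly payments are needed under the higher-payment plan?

Monthly rate r = 12.7%/12 = 1.05833% = 0.0105833.
At €90.00/mo: n = ⌈−ln(1 − rB₀/P)/ln(1+r)⌉ = 84 payments (last €24.90); total interest = total paid − €4,965.00 = €2,529.90.
At €110.00/mo: 62 payments (last €76.49); total interest €1,821.49.
Payments saved = 84 − 62 = 22.

22 fewer payments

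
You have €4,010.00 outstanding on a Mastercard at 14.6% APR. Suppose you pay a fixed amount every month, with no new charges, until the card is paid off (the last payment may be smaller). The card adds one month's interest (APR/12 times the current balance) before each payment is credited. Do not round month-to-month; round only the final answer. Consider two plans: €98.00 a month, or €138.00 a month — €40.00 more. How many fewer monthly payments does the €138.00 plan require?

20 fewer payments

Monthly rate r = 14.6%/12 = 1.21667% = 0.0121667.
At €98.00/mo: n = ⌈−ln(1 − rB₀/P)/ln(1+r)⌉ = 57 payments (last €94.15); total interest = total paid − €4,010.00 = €1,572.15.
At €138.00/mo: 37 payments (last €10.16); total interest €968.16.
Payments saved = 57 − 37 = 20.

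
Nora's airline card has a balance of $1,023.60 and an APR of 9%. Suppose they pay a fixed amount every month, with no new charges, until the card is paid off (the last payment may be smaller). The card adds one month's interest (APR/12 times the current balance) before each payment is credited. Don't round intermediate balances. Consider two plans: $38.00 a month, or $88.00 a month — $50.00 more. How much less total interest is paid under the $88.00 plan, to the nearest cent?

$72.65

Monthly rate r = 9%/12 = 0.75% = 0.0075.
At $38.00/mo: n = ⌈−ln(1 − rB₀/P)/ln(1+r)⌉ = 31 payments (last $7.75); total interest = total paid − $1,023.60 = $124.15.
At $88.00/mo: 13 payments (last $19.10); total interest $51.50.
Interest saved = $124.15 − $51.50 = $72.65.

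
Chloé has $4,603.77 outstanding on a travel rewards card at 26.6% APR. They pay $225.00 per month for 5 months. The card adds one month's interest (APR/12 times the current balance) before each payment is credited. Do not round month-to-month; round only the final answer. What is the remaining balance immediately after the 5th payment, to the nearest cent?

$3,961.16

Monthly rate r = 26.6%/12 = 2.21667% = 0.0221667.
Each month: B ← B·(1+r) − $225.00.
Month 1: interest $102.05; balance after payment $4,480.82.
Month 2: interest $99.32; balance after payment $4,355.15.
Month 3: interest $96.54; balance after payment $4,226.68.
Month 4: interest $93.69; balance after payment $4,095.38.
Month 5: interest $90.78; balance after payment $3,961.16.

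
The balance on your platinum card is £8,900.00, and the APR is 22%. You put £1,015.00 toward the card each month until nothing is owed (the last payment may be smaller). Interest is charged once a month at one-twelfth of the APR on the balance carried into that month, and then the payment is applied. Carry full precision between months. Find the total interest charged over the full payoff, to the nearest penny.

Monthly rate r = 22%/12 = 1.83333% = 0.0183333.
Payoff takes n = ⌈−ln(1 − rB₀/P)/ln(1+r)⌉ = ⌈9.647⌉ = 10 payments; the last is £658.42.
Total paid = 9·£1,015.00 + £658.42 = £9,793.42.
Total interest = total paid − principal = £9,793.42 − £8,900.00 = £893.42.

£893.42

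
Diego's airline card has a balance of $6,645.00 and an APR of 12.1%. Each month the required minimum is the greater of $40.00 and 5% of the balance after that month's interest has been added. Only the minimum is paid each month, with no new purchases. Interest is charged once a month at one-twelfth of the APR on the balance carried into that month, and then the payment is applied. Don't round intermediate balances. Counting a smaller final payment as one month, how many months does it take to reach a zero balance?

74 months

Monthly rate r = 12.1%/12 = 1.00833% = 0.0100833.
While 5% of the post-interest balance exceeds $40.00, each month B ← (B·(1+r))·(1 − 0.05), i.e. B shrinks by the factor (1+r)·0.95 = 0.95958.
This holds for months 1–52. Entering month 53 the balance is $777.49; 5% of the post-interest balance is now below $40.00, so the flat $40.00 minimum applies from here.
From month 53 a fixed $40.00 at rate r clears $777.49 in 22 more payments. Total: 52 + 22 = 74 months.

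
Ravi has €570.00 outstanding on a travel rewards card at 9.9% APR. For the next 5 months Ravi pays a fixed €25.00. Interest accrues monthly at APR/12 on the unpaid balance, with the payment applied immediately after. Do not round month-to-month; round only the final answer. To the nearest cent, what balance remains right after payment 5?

Monthly rate r = 9.9%/12 = 0.825% = 0.00825.
Each month: B ← B·(1+r) − €25.00.
Month 1: interest €4.70; balance after payment €549.70.
Month 2: interest €4.54; balance after payment €529.24.
Month 3: interest €4.37; balance after payment €508.60.
Month 4: interest €4.20; balance after payment €487.80.
Month 5: interest €4.02; balance after payment €466.82.

€466.82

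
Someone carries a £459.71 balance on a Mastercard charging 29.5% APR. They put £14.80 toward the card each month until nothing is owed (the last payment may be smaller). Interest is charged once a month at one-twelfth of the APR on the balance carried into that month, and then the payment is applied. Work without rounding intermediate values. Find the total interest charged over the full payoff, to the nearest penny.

£419.22

Monthly rate r = 29.5%/12 = 2.45833% = 0.0245833.
Payoff takes n = ⌈−ln(1 − rB₀/P)/ln(1+r)⌉ = ⌈59.384⌉ = 60 payments; the last is £5.73.
Total paid = 59·£14.80 + £5.73 = £878.93.
Total interest = total paid − principal = £878.93 − £459.71 = £419.22.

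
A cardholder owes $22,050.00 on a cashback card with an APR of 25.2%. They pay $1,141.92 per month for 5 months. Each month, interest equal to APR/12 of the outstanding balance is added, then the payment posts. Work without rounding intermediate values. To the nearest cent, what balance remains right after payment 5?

$18,510.06

Monthly rate r = 25.2%/12 = 2.1% = 0.021.
Each month: B ← B·(1+r) − $1,141.92.
Month 1: interest $463.05; balance after payment $21,371.13.
Month 2: interest $448.79; balance after payment $20,678.00.
Month 3: interest $434.24; balance after payment $19,970.32.
Month 4: interest $419.38; balance after payment $19,247.78.
Month 5: interest $404.20; balance after payment $18,510.06.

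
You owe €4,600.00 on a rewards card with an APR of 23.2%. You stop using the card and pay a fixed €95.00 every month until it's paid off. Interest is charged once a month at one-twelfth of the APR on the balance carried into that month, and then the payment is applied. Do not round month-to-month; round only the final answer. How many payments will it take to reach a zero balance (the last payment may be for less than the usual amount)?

Monthly rate r = 23.2%/12 = 1.93333% = 0.0193333.
Recurrence: B ← B·(1+r) − €95.00.
Month 1: interest €88.93; balance after payment €4,593.93.
Month 2: interest €88.82; balance after payment €4,587.75.
Closed form: n = −ln(1 − rB₀/P)/ln(1+r) = −ln(0.06386)/ln(1.01933) ≈ 143.668, so the balance reaches zero during payment 144.

144 payments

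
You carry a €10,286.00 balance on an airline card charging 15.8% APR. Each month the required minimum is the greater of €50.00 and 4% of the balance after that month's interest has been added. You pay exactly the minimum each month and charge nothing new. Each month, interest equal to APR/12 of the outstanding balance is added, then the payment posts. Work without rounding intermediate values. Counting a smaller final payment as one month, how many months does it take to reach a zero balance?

107 months

Monthly rate r = 15.8%/12 = 1.31667% = 0.0131667.
While 4% of the post-interest balance exceeds €50.00, each month B ← (B·(1+r))·(1 − 0.04), i.e. B shrinks by the factor (1+r)·0.96 = 0.97264.
This holds for months 1–77. Entering month 78 the balance is €1,214.96; 4% of the post-interest balance is now below €50.00, so the flat €50.00 minimum applies from here.
From month 78 a fixed €50.00 at rate r clears €1,214.96 in 30 more payments. Total: 77 + 30 = 107 months.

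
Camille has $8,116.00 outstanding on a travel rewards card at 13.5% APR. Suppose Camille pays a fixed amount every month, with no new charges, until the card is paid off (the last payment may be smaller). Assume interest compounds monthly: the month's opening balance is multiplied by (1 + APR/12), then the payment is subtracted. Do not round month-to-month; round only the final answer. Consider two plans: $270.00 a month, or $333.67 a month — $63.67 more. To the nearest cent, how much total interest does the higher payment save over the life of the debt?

$425.48

Monthly rate r = 13.5%/12 = 1.125% = 0.01125.
At $270.00/mo: n = ⌈−ln(1 − rB₀/P)/ln(1+r)⌉ = 37 payments (last $241.56); total interest = total paid − $8,116.00 = $1,845.56.
At $333.67/mo: 29 payments (last $193.32); total interest $1,420.08.
Interest saved = $1,845.56 − $1,420.08 = $425.48.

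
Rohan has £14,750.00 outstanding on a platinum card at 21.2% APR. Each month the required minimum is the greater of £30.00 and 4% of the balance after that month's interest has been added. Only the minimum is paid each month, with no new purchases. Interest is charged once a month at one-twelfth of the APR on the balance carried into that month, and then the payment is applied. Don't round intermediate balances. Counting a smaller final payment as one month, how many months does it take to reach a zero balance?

Monthly rate r = 21.2%/12 = 1.76667% = 0.0176667.
While 4% of the post-interest balance exceeds £30.00, each month B ← (B·(1+r))·(1 − 0.04), i.e. B shrinks by the factor (1+r)·0.96 = 0.97696.
This holds for months 1–129. Entering month 130 the balance is £729.28; 4% of the post-interest balance is now below £30.00, so the flat £30.00 minimum applies from here.
From month 130 a fixed £30.00 at rate r clears £729.28 in 33 more payments. Total: 129 + 33 = 162 months.

162 months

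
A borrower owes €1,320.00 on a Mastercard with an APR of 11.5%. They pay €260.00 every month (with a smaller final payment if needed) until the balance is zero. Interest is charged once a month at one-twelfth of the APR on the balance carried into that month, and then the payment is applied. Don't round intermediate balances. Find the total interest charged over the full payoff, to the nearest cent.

€39.89

Monthly rate r = 11.5%/12 = 0.958333% = 0.00958333.
Payoff takes n = ⌈−ln(1 − rB₀/P)/ln(1+r)⌉ = ⌈5.229⌉ = 6 payments; the last is €59.89.
Total paid = 5·€260.00 + €59.89 = €1,359.89.
Total interest = total paid − principal = €1,359.89 − €1,320.00 = €39.89.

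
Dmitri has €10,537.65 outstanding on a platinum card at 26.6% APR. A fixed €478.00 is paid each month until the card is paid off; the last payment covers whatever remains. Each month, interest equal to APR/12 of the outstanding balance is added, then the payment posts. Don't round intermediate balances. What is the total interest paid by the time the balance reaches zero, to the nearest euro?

€4,087

Monthly rate r = 26.6%/12 = 2.21667% = 0.0221667.
Payoff takes n = ⌈−ln(1 − rB₀/P)/ln(1+r)⌉ = ⌈30.593⌉ = 31 payments; the last is €284.79.
Total paid = 30·€478.00 + €284.79 = €14,624.79.
Total interest = total paid − principal = €14,624.79 − €10,537.65 = €4,087.14.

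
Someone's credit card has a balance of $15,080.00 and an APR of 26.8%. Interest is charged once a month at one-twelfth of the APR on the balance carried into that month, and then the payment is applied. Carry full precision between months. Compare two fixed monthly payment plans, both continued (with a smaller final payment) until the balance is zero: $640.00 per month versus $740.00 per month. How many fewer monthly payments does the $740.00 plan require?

6 fewer payments

Monthly rate r = 26.8%/12 = 2.23333% = 0.0223333.
At $640.00/mo: n = ⌈−ln(1 − rB₀/P)/ln(1+r)⌉ = 34 payments (last $526.68); total interest = total paid − $15,080.00 = $6,566.68.
At $740.00/mo: 28 payments (last $364.52); total interest $5,264.52.
Payments saved = 34 − 28 = 6.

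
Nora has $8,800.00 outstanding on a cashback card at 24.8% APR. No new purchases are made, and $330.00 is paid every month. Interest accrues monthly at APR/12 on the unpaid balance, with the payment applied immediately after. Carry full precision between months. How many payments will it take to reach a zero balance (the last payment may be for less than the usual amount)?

40 months

Monthly rate r = 24.8%/12 = 2.06667% = 0.0206667.
Recurrence: B ← B·(1+r) − $330.00.
Month 1: interest $181.87; balance after payment $8,651.87.
Month 2: interest $178.81; balance after payment $8,500.67.
Closed form: n = −ln(1 − rB₀/P)/ln(1+r) = −ln(0.44889)/ln(1.02067) ≈ 39.156, so the balance reaches zero during payment 40.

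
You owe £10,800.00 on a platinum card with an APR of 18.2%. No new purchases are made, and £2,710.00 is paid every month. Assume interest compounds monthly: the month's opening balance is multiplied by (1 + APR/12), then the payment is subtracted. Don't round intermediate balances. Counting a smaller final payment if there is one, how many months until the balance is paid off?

Monthly rate r = 18.2%/12 = 1.51667% = 0.0151667.
Recurrence: B ← B·(1+r) − £2,710.00.
Month 1: interest £163.80; balance after payment £8,253.80.
Month 2: interest £125.18; balance after payment £5,668.98.
Month 3: interest £85.98; balance after payment £3,044.96.
Month 4: interest £46.18; balance after payment £381.14.
Month 5: interest £5.78; balance after payment £0.00.

5 payments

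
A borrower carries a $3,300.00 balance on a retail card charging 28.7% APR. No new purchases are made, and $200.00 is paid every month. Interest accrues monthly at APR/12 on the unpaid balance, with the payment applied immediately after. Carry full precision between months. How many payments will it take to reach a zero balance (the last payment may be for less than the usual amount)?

22 months

Monthly rate r = 28.7%/12 = 2.39167% = 0.0239167.
Recurrence: B ← B·(1+r) − $200.00.
Month 1: interest $78.92; balance after payment $3,178.93.
Month 2: interest $76.03; balance after payment $3,054.95.
Closed form: n = −ln(1 − rB₀/P)/ln(1+r) = −ln(0.60537)/ln(1.02392) ≈ 21.236, so the balance reaches zero during payment 22.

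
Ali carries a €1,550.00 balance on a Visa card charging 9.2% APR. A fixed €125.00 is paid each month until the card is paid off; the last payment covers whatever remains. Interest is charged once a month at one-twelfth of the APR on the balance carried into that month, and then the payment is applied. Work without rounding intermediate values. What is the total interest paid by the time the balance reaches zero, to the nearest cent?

€84.98

Monthly rate r = 9.2%/12 = 0.766667% = 0.00766667.
Payoff takes n = ⌈−ln(1 − rB₀/P)/ln(1+r)⌉ = ⌈13.080⌉ = 14 payments; the last is €9.98.
Total paid = 13·€125.00 + €9.98 = €1,634.98.
Total interest = total paid − principal = €1,634.98 − €1,550.00 = €84.98.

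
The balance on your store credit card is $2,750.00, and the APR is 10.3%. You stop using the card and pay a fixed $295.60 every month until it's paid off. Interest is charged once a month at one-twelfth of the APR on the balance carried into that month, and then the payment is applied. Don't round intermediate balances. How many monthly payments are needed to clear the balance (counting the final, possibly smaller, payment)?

Monthly rate r = 10.3%/12 = 0.858333% = 0.00858333.
Recurrence: B ← B·(1+r) − $295.60.
Month 1: interest $23.60; balance after payment $2,478.00.
Month 2: interest $21.27; balance after payment $2,203.67.
Closed form: n = −ln(1 − rB₀/P)/ln(1+r) = −ln(0.92015)/ln(1.00858) ≈ 9.737, so the balance reaches zero during payment 10.

10 months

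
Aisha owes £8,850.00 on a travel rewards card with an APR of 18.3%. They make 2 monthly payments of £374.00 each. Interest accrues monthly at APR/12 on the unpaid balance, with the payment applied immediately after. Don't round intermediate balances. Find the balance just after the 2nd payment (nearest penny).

Monthly rate r = 18.3%/12 = 1.525% = 0.01525.
Each month: B ← B·(1+r) − £374.00.
Month 1: interest £134.96; balance after payment £8,610.96.
Month 2: interest £131.32; balance after payment £8,368.28.

£8,368.28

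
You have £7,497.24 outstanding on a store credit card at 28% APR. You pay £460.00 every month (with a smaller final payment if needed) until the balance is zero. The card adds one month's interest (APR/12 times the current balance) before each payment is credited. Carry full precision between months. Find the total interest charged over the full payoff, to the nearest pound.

£2,047

Monthly rate r = 28%/12 = 2.33333% = 0.0233333.
Payoff takes n = ⌈−ln(1 − rB₀/P)/ln(1+r)⌉ = ⌈20.746⌉ = 21 payments; the last is £344.15.
Total paid = 20·£460.00 + £344.15 = £9,544.15.
Total interest = total paid − principal = £9,544.15 − £7,497.24 = £2,046.91.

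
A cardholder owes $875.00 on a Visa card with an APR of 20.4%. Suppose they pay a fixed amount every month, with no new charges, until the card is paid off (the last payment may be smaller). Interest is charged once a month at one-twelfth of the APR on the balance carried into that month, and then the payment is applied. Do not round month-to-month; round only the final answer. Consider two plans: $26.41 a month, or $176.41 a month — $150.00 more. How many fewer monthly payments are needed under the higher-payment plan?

44 fewer payments

Monthly rate r = 20.4%/12 = 1.7% = 0.017.
At $26.41/mo: n = ⌈−ln(1 − rB₀/P)/ln(1+r)⌉ = 50 payments (last $3.72); total interest = total paid − $875.00 = $422.81.
At $176.41/mo: 6 payments (last $40.06); total interest $47.11.
Payments saved = 50 − 6 = 44.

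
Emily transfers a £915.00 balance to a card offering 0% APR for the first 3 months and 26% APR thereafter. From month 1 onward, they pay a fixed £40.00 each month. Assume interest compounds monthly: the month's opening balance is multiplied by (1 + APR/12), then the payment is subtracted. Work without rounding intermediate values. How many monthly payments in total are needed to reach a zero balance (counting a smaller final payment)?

30 months

Promo months 1–3 at r₀ = 0%/12 = 0; months 4+ at r₁ = 26%/12 = 0.0216667.
After month 3 (no interest yet): B = £915.00 − 3·£40.00 = £795.00.
Then at r₁ with £40.00/mo: n₂ = −ln(1 − r₁·B/P)/ln(1+r₁) ≈ 26.28 → 27 more payments.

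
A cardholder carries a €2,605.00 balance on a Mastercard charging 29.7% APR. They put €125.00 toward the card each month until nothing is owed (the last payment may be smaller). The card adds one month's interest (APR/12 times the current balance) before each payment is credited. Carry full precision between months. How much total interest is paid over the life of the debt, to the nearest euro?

Monthly rate r = 29.7%/12 = 2.475% = 0.02475.
Payoff takes n = ⌈−ln(1 − rB₀/P)/ln(1+r)⌉ = ⌈29.664⌉ = 30 payments; the last is €83.29.
Total paid = 29·€125.00 + €83.29 = €3,708.29.
Total interest = total paid − principal = €3,708.29 − €2,605.00 = €1,103.29.

€1,103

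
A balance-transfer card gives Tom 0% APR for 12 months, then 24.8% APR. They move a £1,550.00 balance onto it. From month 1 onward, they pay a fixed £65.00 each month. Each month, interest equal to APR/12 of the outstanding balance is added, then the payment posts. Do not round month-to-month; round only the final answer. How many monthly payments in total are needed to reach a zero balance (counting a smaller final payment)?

26 months

Promo months 1–12 at r₀ = 0%/12 = 0; months 13+ at r₁ = 24.8%/12 = 0.0206667.
After month 12 (no interest yet): B = £1,550.00 − 12·£65.00 = £770.00.
Then at r₁ with £65.00/mo: n₂ = −ln(1 − r₁·B/P)/ln(1+r₁) ≈ 13.73 → 14 more payments.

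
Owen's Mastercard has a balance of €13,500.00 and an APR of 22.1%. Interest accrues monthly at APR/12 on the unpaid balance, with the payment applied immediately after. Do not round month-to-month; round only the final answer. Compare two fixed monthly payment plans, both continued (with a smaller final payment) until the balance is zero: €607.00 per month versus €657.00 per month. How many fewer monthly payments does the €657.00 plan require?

2 fewer payments

Monthly rate r = 22.1%/12 = 1.84167% = 0.0184167.
At €607.00/mo: n = ⌈−ln(1 − rB₀/P)/ln(1+r)⌉ = 29 payments (last €531.90); total interest = total paid − €13,500.00 = €4,027.90.
At €657.00/mo: 27 payments (last €37.06); total interest €3,619.06.
Payments saved = 29 − 27 = 2.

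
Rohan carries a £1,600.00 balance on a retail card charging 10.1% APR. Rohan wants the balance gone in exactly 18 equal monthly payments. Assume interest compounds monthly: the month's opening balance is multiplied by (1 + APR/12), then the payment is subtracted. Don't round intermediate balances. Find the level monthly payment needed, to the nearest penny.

Monthly rate r = 10.1%/12 = 0.841667% = 0.00841667.
Level-payment amortization: P = B₀·r / (1 − (1+r)^(−n)) = 1600.00·0.00841667 / (1 − 1.00842^(−18)).
Denominator 1 − (1+r)^(−18) = 0.140037068.
P = 13.4667 / 0.140037068 ≈ 96.17.

£96.17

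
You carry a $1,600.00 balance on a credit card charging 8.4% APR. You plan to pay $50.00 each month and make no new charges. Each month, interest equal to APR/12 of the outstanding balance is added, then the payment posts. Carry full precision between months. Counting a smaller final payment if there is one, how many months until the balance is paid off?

Monthly rate r = 8.4%/12 = 0.7% = 0.007.
Recurrence: B ← B·(1+r) − $50.00.
Month 1: interest $11.20; balance after payment $1,561.20.
Month 2: interest $10.93; balance after payment $1,522.13.
Closed form: n = −ln(1 − rB₀/P)/ln(1+r) = −ln(0.776)/ln(1.007) ≈ 36.356, so the balance reaches zero during payment 37.

37 months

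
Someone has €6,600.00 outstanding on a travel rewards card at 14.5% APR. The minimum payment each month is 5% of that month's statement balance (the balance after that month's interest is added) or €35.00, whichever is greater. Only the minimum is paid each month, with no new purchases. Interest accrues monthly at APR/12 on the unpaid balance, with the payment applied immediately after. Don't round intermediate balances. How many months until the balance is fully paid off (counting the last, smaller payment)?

Monthly rate r = 14.5%/12 = 1.20833% = 0.0120833.
While 5% of the post-interest balance exceeds €35.00, each month B ← (B·(1+r))·(1 − 0.05), i.e. B shrinks by the factor (1+r)·0.95 = 0.96148.
This holds for months 1–58. Entering month 59 the balance is €676.17; 5% of the post-interest balance is now below €35.00, so the flat €35.00 minimum applies from here.
From month 59 a fixed €35.00 at rate r clears €676.17 in 23 more payments. Total: 58 + 23 = 81 months.

81 months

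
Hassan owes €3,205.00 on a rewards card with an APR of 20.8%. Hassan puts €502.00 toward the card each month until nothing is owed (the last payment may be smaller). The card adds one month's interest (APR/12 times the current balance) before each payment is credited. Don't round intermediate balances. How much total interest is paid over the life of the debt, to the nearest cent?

€221.59

Monthly rate r = 20.8%/12 = 1.73333% = 0.0173333.
Payoff takes n = ⌈−ln(1 − rB₀/P)/ln(1+r)⌉ = ⌈6.825⌉ = 7 payments; the last is €414.59.
Total paid = 6·€502.00 + €414.59 = €3,426.59.
Total interest = total paid − principal = €3,426.59 − €3,205.00 = €221.59.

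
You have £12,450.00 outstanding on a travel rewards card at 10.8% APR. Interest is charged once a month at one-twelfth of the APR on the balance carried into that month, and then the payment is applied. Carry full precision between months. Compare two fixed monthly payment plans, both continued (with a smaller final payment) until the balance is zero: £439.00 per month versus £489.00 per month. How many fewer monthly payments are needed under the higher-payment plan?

Monthly rate r = 10.8%/12 = 0.9% = 0.009.
At £439.00/mo: n = ⌈−ln(1 − rB₀/P)/ln(1+r)⌉ = 33 payments (last £391.21); total interest = total paid − £12,450.00 = £1,989.21.
At £489.00/mo: 30 payments (last £22.88); total interest £1,753.88.
Payments saved = 33 − 30 = 3.

3 fewer payments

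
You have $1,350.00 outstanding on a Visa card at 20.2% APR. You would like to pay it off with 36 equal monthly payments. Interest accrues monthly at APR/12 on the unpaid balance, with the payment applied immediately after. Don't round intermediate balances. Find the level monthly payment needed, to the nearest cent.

$50.31

Monthly rate r = 20.2%/12 = 1.68333% = 0.0168333.
Level-payment amortization: P = B₀·r / (1 − (1+r)^(−n)) = 1350.00·0.0168333 / (1 − 1.01683^(−36)).
Denominator 1 − (1+r)^(−36) = 0.451712791.
P = 22.725 / 0.451712791 ≈ 50.31.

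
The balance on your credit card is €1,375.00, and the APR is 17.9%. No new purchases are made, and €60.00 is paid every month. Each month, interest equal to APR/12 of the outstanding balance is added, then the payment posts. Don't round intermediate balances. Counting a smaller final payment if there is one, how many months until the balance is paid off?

Monthly rate r = 17.9%/12 = 1.49167% = 0.0149167.
Recurrence: B ← B·(1+r) − €60.00.
Month 1: interest €20.51; balance after payment €1,335.51.
Month 2: interest €19.92; balance after payment €1,295.43.
Closed form: n = −ln(1 − rB₀/P)/ln(1+r) = −ln(0.65816)/ln(1.01492) ≈ 28.252, so the balance reaches zero during payment 29.

29 payments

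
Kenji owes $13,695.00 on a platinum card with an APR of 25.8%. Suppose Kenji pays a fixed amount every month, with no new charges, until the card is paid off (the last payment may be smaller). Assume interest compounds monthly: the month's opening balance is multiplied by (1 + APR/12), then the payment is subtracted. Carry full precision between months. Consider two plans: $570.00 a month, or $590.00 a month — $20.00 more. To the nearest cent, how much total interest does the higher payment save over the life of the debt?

Monthly rate r = 25.8%/12 = 2.15% = 0.0215.
At $570.00/mo: n = ⌈−ln(1 − rB₀/P)/ln(1+r)⌉ = 35 payments (last $96.98); total interest = total paid − $13,695.00 = $5,781.98.
At $590.00/mo: 33 payments (last $294.20); total interest $5,479.20.
Interest saved = $5,781.98 − $5,479.20 = $302.78.

$302.78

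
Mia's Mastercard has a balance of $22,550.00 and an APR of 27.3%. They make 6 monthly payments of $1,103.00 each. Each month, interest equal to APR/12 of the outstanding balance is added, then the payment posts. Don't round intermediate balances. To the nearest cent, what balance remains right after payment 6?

$18,802.53

Monthly rate r = 27.3%/12 = 2.275% = 0.02275.
Each month: B ← B·(1+r) − $1,103.00.
Month 1: interest $513.01; balance after payment $21,960.01.
Month 2: interest $499.59; balance after payment $21,356.60.
Month 3: interest $485.86; balance after payment $20,739.47.
Month 4: interest $471.82; balance after payment $20,108.29.
Month 5: interest $457.46; balance after payment $19,462.75.
Month 6: interest $442.78; balance after payment $18,802.53.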